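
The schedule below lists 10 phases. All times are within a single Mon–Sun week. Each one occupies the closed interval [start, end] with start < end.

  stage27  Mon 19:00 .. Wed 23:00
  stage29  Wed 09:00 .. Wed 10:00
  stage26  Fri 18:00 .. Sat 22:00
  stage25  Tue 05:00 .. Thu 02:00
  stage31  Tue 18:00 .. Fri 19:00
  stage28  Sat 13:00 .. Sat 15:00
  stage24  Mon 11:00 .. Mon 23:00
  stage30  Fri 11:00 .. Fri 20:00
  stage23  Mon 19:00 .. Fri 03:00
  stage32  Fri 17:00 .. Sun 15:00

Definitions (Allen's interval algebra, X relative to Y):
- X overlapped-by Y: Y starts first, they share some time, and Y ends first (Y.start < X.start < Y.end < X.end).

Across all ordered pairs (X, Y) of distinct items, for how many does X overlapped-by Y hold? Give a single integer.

Checking all 90 ordered pairs for relation 'overlapped-by'; matching pairs in alphabetical order:
(stage23, stage24): stage23 overlapped-by stage24 ✓
(stage25, stage27): stage25 overlapped-by stage27 ✓
(stage26, stage30): stage26 overlapped-by stage30 ✓
(stage26, stage31): stage26 overlapped-by stage31 ✓
(stage27, stage24): stage27 overlapped-by stage24 ✓
(stage30, stage31): stage30 overlapped-by stage31 ✓
(stage31, stage23): stage31 overlapped-by stage23 ✓
(stage31, stage25): stage31 overlapped-by stage25 ✓
(stage31, stage27): stage31 overlapped-by stage27 ✓
(stage32, stage30): stage32 overlapped-by stage30 ✓
(stage32, stage31): stage32 overlapped-by stage31 ✓
Count: 11.

11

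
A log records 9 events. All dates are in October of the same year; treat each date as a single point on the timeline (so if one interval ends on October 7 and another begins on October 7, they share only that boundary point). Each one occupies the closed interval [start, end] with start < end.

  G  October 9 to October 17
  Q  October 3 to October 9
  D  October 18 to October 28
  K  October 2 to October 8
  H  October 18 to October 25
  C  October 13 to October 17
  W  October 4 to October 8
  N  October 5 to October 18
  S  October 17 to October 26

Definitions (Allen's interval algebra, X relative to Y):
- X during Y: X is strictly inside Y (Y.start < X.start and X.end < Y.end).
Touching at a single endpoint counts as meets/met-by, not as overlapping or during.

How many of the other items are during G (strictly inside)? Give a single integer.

Target G = [October 9, October 17].
C [October 13, October 17] → finishes → no.
D [October 18, October 28] → after → no.
H [October 18, October 25] → after → no.
K [October 2, October 8] → before → no.
N [October 5, October 18] → contains → no.
Q [October 3, October 9] → meets → no.
S [October 17, October 26] → met-by → no.
W [October 4, October 8] → before → no.
Total: 0.

0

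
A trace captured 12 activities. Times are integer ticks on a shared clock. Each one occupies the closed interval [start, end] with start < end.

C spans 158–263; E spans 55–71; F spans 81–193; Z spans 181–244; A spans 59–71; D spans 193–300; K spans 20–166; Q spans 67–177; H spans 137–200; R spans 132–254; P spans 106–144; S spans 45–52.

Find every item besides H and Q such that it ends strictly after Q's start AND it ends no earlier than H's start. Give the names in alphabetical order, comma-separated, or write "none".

Conditions: its end is strictly after Q's start (X.end > 67) AND its end is no earlier than H's start (X.end >= 137).
A: end 71 > 67? ✓; end 71 >= 137? ✗ → no.
C: end 263 > 67? ✓; end 263 >= 137? ✓ → yes.
D: end 300 > 67? ✓; end 300 >= 137? ✓ → yes.
E: end 71 > 67? ✓; end 71 >= 137? ✗ → no.
F: end 193 > 67? ✓; end 193 >= 137? ✓ → yes.
K: end 166 > 67? ✓; end 166 >= 137? ✓ → yes.
P: end 144 > 67? ✓; end 144 >= 137? ✓ → yes.
R: end 254 > 67? ✓; end 254 >= 137? ✓ → yes.
S: end 52 > 67? ✗; end 52 >= 137? ✗ → no.
Z: end 244 > 67? ✓; end 244 >= 137? ✓ → yes.
Result: C, D, F, K, P, R, Z.

C, D, F, K, P, R, Z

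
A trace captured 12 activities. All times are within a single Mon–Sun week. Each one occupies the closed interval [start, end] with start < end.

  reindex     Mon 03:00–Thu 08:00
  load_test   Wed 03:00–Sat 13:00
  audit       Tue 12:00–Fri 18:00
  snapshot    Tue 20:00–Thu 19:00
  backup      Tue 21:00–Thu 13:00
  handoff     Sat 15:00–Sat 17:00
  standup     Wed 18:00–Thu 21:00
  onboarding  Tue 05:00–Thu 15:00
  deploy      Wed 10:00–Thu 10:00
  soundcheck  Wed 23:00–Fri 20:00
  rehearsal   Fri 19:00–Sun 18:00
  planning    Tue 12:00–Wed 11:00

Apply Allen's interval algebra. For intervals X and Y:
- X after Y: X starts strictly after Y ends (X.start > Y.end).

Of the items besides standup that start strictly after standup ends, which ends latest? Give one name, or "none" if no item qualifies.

rehearsal

Target standup = [Wed 18:00, Thu 21:00].
audit [Tue 12:00, Fri 18:00] → contains → excluded.
backup [Tue 21:00, Thu 13:00] → overlaps → excluded.
deploy [Wed 10:00, Thu 10:00] → overlaps → excluded.
handoff [Sat 15:00, Sat 17:00] → after → candidate.
load_test [Wed 03:00, Sat 13:00] → contains → excluded.
onboarding [Tue 05:00, Thu 15:00] → overlaps → excluded.
planning [Tue 12:00, Wed 11:00] → before → excluded.
rehearsal [Fri 19:00, Sun 18:00] → after → candidate.
reindex [Mon 03:00, Thu 08:00] → overlaps → excluded.
snapshot [Tue 20:00, Thu 19:00] → overlaps → excluded.
soundcheck [Wed 23:00, Fri 20:00] → overlapped-by → excluded.
Among candidates, latest end is Sun 18:00 → rehearsal.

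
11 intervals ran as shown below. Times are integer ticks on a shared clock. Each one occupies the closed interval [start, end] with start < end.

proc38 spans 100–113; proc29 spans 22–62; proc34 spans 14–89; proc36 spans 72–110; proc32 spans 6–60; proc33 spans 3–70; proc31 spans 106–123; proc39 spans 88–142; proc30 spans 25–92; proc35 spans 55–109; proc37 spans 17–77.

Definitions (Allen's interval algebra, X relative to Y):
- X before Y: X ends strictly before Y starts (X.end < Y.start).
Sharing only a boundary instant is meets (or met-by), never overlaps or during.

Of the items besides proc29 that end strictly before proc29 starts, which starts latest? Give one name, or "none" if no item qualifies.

Target proc29 = [22, 62].
proc30 [25, 92] → overlapped-by → excluded.
proc31 [106, 123] → after → excluded.
proc32 [6, 60] → overlaps → excluded.
proc33 [3, 70] → contains → excluded.
proc34 [14, 89] → contains → excluded.
proc35 [55, 109] → overlapped-by → excluded.
proc36 [72, 110] → after → excluded.
proc37 [17, 77] → contains → excluded.
proc38 [100, 113] → after → excluded.
proc39 [88, 142] → after → excluded.
No candidates → none.

none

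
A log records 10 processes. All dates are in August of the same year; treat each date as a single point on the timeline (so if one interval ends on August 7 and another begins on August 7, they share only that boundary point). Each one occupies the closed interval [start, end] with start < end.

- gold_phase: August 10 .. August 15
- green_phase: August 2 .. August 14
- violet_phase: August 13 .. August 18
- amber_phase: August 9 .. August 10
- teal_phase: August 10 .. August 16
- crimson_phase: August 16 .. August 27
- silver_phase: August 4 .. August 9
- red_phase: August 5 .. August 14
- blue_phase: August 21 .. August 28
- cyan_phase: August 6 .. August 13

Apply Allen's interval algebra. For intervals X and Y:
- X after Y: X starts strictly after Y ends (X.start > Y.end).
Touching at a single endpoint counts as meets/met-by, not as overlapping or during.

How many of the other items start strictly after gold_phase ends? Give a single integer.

Target gold_phase = [August 10, August 15].
amber_phase [August 9, August 10] → meets → no.
blue_phase [August 21, August 28] → after → counts.
crimson_phase [August 16, August 27] → after → counts.
cyan_phase [August 6, August 13] → overlaps → no.
green_phase [August 2, August 14] → overlaps → no.
red_phase [August 5, August 14] → overlaps → no.
silver_phase [August 4, August 9] → before → no.
teal_phase [August 10, August 16] → started-by → no.
violet_phase [August 13, August 18] → overlapped-by → no.
Total: 2.

2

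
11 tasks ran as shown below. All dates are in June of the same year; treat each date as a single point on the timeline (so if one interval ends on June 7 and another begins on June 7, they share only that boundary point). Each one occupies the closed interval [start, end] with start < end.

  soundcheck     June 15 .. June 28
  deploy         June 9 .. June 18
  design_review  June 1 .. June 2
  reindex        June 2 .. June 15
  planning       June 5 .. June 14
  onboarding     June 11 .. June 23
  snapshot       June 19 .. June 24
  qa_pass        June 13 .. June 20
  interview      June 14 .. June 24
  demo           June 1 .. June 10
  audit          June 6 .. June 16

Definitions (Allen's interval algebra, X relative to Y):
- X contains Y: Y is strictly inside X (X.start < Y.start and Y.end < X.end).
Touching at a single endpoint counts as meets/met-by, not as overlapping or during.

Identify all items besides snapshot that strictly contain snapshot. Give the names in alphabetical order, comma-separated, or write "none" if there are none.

Target snapshot = [June 19, June 24].
audit [June 6, June 16] → before → no.
demo [June 1, June 10] → before → no.
deploy [June 9, June 18] → before → no.
design_review [June 1, June 2] → before → no.
interview [June 14, June 24] → finished-by → no.
onboarding [June 11, June 23] → overlaps → no.
planning [June 5, June 14] → before → no.
qa_pass [June 13, June 20] → overlaps → no.
reindex [June 2, June 15] → before → no.
soundcheck [June 15, June 28] → contains → yes.
Result: soundcheck.

soundcheck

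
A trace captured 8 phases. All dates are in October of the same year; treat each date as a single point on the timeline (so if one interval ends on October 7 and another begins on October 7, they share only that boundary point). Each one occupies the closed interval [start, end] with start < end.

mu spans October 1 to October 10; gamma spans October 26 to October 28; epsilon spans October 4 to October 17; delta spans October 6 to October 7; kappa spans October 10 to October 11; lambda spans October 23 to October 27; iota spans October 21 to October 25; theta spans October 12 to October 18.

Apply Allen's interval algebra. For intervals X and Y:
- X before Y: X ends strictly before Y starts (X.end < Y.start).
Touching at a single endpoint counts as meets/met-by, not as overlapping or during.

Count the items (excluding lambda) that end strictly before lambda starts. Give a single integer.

Target lambda = [October 23, October 27].
delta [October 6, October 7] → before → counts.
epsilon [October 4, October 17] → before → counts.
gamma [October 26, October 28] → overlapped-by → no.
iota [October 21, October 25] → overlaps → no.
kappa [October 10, October 11] → before → counts.
mu [October 1, October 10] → before → counts.
theta [October 12, October 18] → before → counts.
Total: 5.

5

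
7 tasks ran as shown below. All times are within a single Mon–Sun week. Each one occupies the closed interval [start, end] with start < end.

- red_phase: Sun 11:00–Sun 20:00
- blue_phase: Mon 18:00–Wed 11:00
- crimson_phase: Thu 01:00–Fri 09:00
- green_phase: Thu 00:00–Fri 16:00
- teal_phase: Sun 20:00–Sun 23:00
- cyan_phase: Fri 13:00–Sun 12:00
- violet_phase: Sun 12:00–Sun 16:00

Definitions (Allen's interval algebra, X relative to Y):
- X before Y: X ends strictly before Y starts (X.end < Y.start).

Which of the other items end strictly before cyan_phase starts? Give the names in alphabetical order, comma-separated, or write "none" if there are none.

Target cyan_phase = [Fri 13:00, Sun 12:00].
blue_phase [Mon 18:00, Wed 11:00] → before → yes.
crimson_phase [Thu 01:00, Fri 09:00] → before → yes.
green_phase [Thu 00:00, Fri 16:00] → overlaps → no.
red_phase [Sun 11:00, Sun 20:00] → overlapped-by → no.
teal_phase [Sun 20:00, Sun 23:00] → after → no.
violet_phase [Sun 12:00, Sun 16:00] → met-by → no.
Result: blue_phase, crimson_phase.

blue_phase, crimson_phase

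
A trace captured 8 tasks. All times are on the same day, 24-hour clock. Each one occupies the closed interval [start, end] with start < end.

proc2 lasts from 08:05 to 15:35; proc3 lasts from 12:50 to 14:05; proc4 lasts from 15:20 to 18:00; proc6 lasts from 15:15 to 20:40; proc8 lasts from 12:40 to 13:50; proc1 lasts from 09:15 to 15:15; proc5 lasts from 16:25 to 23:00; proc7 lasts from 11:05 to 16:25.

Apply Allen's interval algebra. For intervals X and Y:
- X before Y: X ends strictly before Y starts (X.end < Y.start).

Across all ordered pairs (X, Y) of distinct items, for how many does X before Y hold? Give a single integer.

Checking all 56 ordered pairs for relation 'before'; matching pairs in alphabetical order:
(proc1, proc4): proc1 before proc4 ✓
(proc1, proc5): proc1 before proc5 ✓
(proc2, proc5): proc2 before proc5 ✓
(proc3, proc4): proc3 before proc4 ✓
(proc3, proc5): proc3 before proc5 ✓
(proc3, proc6): proc3 before proc6 ✓
(proc8, proc4): proc8 before proc4 ✓
(proc8, proc5): proc8 before proc5 ✓
(proc8, proc6): proc8 before proc6 ✓
Count: 9.

9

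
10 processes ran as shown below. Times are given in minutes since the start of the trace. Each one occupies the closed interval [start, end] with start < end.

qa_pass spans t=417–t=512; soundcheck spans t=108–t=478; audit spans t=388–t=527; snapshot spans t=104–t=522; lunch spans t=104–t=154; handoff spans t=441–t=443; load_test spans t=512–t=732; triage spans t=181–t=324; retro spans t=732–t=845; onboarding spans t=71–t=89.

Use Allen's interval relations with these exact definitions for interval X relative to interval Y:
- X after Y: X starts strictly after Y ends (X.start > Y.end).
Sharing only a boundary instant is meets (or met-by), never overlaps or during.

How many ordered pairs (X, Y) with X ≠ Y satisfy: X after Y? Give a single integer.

27

Checking all 90 ordered pairs for relation 'after'; matching pairs in alphabetical order:
(audit, lunch): audit after lunch ✓
(audit, onboarding): audit after onboarding ✓
(audit, triage): audit after triage ✓
(handoff, lunch): handoff after lunch ✓
(handoff, onboarding): handoff after onboarding ✓
(handoff, triage): handoff after triage ✓
(load_test, handoff): load_test after handoff ✓
(load_test, lunch): load_test after lunch ✓
(load_test, onboarding): load_test after onboarding ✓
(load_test, soundcheck): load_test after soundcheck ✓
(load_test, triage): load_test after triage ✓
(lunch, onboarding): lunch after onboarding ✓
(qa_pass, lunch): qa_pass after lunch ✓
(qa_pass, onboarding): qa_pass after onboarding ✓
(qa_pass, triage): qa_pass after triage ✓
(retro, audit): retro after audit ✓
(retro, handoff): retro after handoff ✓
(retro, lunch): retro after lunch ✓
(retro, onboarding): retro after onboarding ✓
(retro, qa_pass): retro after qa_pass ✓
(retro, snapshot): retro after snapshot ✓
(retro, soundcheck): retro after soundcheck ✓
(retro, triage): retro after triage ✓
(snapshot, onboarding): snapshot after onboarding ✓
... plus 3 further pairs not listed.
Count: 27.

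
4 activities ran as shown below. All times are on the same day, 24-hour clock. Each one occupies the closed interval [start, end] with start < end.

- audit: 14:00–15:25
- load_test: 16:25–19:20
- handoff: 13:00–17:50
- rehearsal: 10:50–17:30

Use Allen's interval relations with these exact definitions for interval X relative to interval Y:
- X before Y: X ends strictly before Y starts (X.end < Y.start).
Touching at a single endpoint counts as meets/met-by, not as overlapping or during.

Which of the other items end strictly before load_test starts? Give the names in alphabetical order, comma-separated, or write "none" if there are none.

Target load_test = [16:25, 19:20].
audit [14:00, 15:25] → before → yes.
handoff [13:00, 17:50] → overlaps → no.
rehearsal [10:50, 17:30] → overlaps → no.
Result: audit.

audit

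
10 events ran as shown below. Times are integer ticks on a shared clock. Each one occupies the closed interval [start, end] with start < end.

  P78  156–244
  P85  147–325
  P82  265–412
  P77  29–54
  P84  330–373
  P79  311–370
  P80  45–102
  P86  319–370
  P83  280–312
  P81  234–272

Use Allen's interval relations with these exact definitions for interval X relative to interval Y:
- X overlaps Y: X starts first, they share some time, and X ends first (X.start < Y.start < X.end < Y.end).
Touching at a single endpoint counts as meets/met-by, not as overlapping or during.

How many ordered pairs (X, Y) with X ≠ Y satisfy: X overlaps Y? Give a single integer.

Checking all 90 ordered pairs for relation 'overlaps'; matching pairs in alphabetical order:
(P77, P80): P77 overlaps P80 ✓
(P78, P81): P78 overlaps P81 ✓
(P79, P84): P79 overlaps P84 ✓
(P81, P82): P81 overlaps P82 ✓
(P83, P79): P83 overlaps P79 ✓
(P85, P79): P85 overlaps P79 ✓
(P85, P82): P85 overlaps P82 ✓
(P85, P86): P85 overlaps P86 ✓
(P86, P84): P86 overlaps P84 ✓
Count: 9.

9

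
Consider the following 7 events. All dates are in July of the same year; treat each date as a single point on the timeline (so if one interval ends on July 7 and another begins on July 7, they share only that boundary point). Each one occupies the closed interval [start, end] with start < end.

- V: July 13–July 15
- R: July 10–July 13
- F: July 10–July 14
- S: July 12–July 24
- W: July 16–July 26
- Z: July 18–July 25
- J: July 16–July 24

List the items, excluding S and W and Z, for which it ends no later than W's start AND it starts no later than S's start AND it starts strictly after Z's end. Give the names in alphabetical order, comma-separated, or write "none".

none

Conditions: its end is no later than W's start (X.end <= July 16) AND its start is no later than S's start (X.start <= July 12) AND its start is strictly after Z's end (X.start > July 25).
F: end July 14 <= July 16? ✓; start July 10 <= July 12? ✓; start July 10 > July 25? ✗ → no.
J: end July 24 <= July 16? ✗; start July 16 <= July 12? ✗; start July 16 > July 25? ✗ → no.
R: end July 13 <= July 16? ✓; start July 10 <= July 12? ✓; start July 10 > July 25? ✗ → no.
V: end July 15 <= July 16? ✓; start July 13 <= July 12? ✗; start July 13 > July 25? ✗ → no.
Result: none.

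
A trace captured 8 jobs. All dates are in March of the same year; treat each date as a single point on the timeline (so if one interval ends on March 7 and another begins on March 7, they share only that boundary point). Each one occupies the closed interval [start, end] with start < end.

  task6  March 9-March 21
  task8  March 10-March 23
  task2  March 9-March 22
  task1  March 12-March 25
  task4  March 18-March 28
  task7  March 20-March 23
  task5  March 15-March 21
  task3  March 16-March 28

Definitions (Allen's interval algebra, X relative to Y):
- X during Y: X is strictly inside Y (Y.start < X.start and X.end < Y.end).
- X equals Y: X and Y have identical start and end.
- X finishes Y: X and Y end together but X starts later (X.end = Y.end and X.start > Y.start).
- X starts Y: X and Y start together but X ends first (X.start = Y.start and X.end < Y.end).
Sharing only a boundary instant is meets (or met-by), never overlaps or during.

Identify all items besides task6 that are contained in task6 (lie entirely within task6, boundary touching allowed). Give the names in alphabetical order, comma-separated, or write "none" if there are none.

Target task6 = [March 9, March 21].
task1 [March 12, March 25] → overlapped-by → no.
task2 [March 9, March 22] → started-by → no.
task3 [March 16, March 28] → overlapped-by → no.
task4 [March 18, March 28] → overlapped-by → no.
task5 [March 15, March 21] → finishes → yes.
task7 [March 20, March 23] → overlapped-by → no.
task8 [March 10, March 23] → overlapped-by → no.
Result: task5.

task5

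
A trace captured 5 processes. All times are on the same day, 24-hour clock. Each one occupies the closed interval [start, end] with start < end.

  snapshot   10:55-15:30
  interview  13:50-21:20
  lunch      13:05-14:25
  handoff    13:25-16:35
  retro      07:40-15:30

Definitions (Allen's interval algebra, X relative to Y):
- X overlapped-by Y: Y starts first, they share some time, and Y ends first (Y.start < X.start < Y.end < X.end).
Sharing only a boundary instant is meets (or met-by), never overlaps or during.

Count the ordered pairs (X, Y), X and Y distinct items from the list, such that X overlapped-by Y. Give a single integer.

7

Checking all 20 ordered pairs for relation 'overlapped-by'; matching pairs in alphabetical order:
(handoff, lunch): handoff overlapped-by lunch ✓
(handoff, retro): handoff overlapped-by retro ✓
(handoff, snapshot): handoff overlapped-by snapshot ✓
(interview, handoff): interview overlapped-by handoff ✓
(interview, lunch): interview overlapped-by lunch ✓
(interview, retro): interview overlapped-by retro ✓
(interview, snapshot): interview overlapped-by snapshot ✓
Count: 7.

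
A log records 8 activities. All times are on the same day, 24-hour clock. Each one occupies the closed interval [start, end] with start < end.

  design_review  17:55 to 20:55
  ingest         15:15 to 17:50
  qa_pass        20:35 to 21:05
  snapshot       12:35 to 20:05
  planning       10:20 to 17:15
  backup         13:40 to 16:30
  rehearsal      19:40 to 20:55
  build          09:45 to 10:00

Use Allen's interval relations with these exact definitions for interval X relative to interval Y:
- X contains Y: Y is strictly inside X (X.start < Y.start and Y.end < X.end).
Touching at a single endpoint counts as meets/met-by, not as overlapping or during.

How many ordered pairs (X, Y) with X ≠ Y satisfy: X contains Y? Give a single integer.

3

Checking all 56 ordered pairs for relation 'contains'; matching pairs in alphabetical order:
(planning, backup): planning contains backup ✓
(snapshot, backup): snapshot contains backup ✓
(snapshot, ingest): snapshot contains ingest ✓
Count: 3.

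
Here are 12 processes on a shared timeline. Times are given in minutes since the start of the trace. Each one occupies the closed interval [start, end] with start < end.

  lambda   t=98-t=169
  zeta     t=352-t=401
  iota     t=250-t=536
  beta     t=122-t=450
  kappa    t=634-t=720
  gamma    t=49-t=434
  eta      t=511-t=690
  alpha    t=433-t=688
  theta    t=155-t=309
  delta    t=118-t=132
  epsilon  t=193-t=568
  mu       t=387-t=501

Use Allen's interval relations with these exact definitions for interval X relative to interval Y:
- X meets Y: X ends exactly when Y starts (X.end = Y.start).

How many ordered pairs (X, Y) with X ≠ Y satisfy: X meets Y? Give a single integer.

Checking all 132 ordered pairs for relation 'meets'; matching pairs in alphabetical order:
No pair satisfies it.
Count: 0.

0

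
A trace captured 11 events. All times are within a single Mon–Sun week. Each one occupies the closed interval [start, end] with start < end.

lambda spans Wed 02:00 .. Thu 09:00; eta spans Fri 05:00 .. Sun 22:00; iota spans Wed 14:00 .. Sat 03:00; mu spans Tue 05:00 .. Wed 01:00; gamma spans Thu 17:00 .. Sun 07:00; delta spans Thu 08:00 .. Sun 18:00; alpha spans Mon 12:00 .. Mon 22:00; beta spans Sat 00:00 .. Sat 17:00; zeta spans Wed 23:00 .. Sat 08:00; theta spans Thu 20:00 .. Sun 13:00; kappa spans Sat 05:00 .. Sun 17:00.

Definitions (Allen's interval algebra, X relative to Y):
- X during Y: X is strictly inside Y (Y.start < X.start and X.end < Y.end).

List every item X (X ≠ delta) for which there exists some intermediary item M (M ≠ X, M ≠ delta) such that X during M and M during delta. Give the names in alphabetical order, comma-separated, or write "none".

Target delta = [Thu 08:00, Sun 18:00].
Intermediaries M with M during delta: beta, gamma, kappa, theta.
Via beta — items with X during beta: none.
Via gamma — items with X during gamma: beta.
Via kappa — items with X during kappa: none.
Via theta — items with X during theta: beta.
Union: beta.

beta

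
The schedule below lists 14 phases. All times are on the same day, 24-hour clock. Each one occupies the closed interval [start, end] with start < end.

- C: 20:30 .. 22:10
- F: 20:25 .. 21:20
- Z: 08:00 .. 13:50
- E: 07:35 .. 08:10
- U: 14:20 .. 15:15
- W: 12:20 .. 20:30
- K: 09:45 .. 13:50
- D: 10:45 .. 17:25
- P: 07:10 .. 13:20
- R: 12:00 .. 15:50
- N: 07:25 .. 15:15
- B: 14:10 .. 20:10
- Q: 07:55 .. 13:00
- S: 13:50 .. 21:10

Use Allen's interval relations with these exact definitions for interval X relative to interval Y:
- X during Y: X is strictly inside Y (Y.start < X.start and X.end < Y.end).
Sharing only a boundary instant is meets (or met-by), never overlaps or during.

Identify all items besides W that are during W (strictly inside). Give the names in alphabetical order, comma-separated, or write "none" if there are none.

B, U

Target W = [12:20, 20:30].
B [14:10, 20:10] → during → yes.
C [20:30, 22:10] → met-by → no.
D [10:45, 17:25] → overlaps → no.
E [07:35, 08:10] → before → no.
F [20:25, 21:20] → overlapped-by → no.
K [09:45, 13:50] → overlaps → no.
N [07:25, 15:15] → overlaps → no.
P [07:10, 13:20] → overlaps → no.
Q [07:55, 13:00] → overlaps → no.
R [12:00, 15:50] → overlaps → no.
S [13:50, 21:10] → overlapped-by → no.
U [14:20, 15:15] → during → yes.
Z [08:00, 13:50] → overlaps → no.
Result: B, U.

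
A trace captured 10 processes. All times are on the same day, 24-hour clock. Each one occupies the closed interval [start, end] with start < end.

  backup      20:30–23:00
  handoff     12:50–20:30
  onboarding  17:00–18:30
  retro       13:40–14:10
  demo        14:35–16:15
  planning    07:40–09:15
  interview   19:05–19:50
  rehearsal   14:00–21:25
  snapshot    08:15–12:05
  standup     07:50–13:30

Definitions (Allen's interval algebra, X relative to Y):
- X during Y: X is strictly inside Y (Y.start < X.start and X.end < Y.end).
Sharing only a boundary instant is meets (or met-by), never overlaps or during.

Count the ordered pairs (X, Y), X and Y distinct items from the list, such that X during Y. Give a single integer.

Checking all 90 ordered pairs for relation 'during'; matching pairs in alphabetical order:
(demo, handoff): demo during handoff ✓
(demo, rehearsal): demo during rehearsal ✓
(interview, handoff): interview during handoff ✓
(interview, rehearsal): interview during rehearsal ✓
(onboarding, handoff): onboarding during handoff ✓
(onboarding, rehearsal): onboarding during rehearsal ✓
(retro, handoff): retro during handoff ✓
(snapshot, standup): snapshot during standup ✓
Count: 8.

8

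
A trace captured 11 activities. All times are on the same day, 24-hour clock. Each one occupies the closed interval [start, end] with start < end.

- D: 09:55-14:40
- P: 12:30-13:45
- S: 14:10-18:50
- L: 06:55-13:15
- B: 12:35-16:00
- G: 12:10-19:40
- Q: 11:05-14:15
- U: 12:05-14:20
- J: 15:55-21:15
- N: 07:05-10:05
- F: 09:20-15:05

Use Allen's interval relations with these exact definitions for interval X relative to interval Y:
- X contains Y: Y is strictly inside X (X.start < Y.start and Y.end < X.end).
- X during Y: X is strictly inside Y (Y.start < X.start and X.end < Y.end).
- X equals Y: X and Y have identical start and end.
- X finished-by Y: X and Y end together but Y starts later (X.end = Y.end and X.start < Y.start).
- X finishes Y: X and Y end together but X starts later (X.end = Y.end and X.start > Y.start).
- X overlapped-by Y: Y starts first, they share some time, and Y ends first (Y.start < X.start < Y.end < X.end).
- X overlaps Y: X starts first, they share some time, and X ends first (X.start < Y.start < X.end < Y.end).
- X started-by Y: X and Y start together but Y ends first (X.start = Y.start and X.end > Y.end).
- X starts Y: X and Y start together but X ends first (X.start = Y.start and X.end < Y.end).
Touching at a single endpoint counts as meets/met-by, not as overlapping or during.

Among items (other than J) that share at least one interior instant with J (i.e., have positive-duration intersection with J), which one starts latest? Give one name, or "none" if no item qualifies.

Target J = [15:55, 21:15].
B [12:35, 16:00] → overlaps → candidate.
D [09:55, 14:40] → before → excluded.
F [09:20, 15:05] → before → excluded.
G [12:10, 19:40] → overlaps → candidate.
L [06:55, 13:15] → before → excluded.
N [07:05, 10:05] → before → excluded.
P [12:30, 13:45] → before → excluded.
Q [11:05, 14:15] → before → excluded.
S [14:10, 18:50] → overlaps → candidate.
U [12:05, 14:20] → before → excluded.
Among candidates, latest start is 14:10 → S.

S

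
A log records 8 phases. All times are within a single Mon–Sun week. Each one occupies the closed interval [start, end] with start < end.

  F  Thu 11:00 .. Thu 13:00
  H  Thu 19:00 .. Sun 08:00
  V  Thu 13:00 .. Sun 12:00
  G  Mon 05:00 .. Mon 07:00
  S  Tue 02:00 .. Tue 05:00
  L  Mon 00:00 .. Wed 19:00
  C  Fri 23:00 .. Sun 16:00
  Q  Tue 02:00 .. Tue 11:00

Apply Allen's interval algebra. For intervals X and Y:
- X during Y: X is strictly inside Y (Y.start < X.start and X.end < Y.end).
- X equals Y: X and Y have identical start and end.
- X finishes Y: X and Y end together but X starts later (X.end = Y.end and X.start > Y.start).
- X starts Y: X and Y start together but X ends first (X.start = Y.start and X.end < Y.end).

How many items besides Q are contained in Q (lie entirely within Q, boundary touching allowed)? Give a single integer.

Target Q = [Tue 02:00, Tue 11:00].
C [Fri 23:00, Sun 16:00] → after → no.
F [Thu 11:00, Thu 13:00] → after → no.
G [Mon 05:00, Mon 07:00] → before → no.
H [Thu 19:00, Sun 08:00] → after → no.
L [Mon 00:00, Wed 19:00] → contains → no.
S [Tue 02:00, Tue 05:00] → starts → counts.
V [Thu 13:00, Sun 12:00] → after → no.
Total: 1.

1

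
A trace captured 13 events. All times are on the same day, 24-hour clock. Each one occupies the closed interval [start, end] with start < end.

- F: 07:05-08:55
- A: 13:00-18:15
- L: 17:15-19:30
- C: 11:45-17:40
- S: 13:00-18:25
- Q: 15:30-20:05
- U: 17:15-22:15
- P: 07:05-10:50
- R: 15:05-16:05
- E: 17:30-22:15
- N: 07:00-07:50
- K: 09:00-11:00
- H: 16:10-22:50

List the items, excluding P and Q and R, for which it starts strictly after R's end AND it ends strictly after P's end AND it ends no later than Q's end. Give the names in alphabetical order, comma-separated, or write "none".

L

Conditions: its start is strictly after R's end (X.start > 16:05) AND its end is strictly after P's end (X.end > 10:50) AND its end is no later than Q's end (X.end <= 20:05).
A: start 13:00 > 16:05? ✗; end 18:15 > 10:50? ✓; end 18:15 <= 20:05? ✓ → no.
C: start 11:45 > 16:05? ✗; end 17:40 > 10:50? ✓; end 17:40 <= 20:05? ✓ → no.
E: start 17:30 > 16:05? ✓; end 22:15 > 10:50? ✓; end 22:15 <= 20:05? ✗ → no.
F: start 07:05 > 16:05? ✗; end 08:55 > 10:50? ✗; end 08:55 <= 20:05? ✓ → no.
H: start 16:10 > 16:05? ✓; end 22:50 > 10:50? ✓; end 22:50 <= 20:05? ✗ → no.
K: start 09:00 > 16:05? ✗; end 11:00 > 10:50? ✓; end 11:00 <= 20:05? ✓ → no.
L: start 17:15 > 16:05? ✓; end 19:30 > 10:50? ✓; end 19:30 <= 20:05? ✓ → yes.
N: start 07:00 > 16:05? ✗; end 07:50 > 10:50? ✗; end 07:50 <= 20:05? ✓ → no.
S: start 13:00 > 16:05? ✗; end 18:25 > 10:50? ✓; end 18:25 <= 20:05? ✓ → no.
U: start 17:15 > 16:05? ✓; end 22:15 > 10:50? ✓; end 22:15 <= 20:05? ✗ → no.
Result: L.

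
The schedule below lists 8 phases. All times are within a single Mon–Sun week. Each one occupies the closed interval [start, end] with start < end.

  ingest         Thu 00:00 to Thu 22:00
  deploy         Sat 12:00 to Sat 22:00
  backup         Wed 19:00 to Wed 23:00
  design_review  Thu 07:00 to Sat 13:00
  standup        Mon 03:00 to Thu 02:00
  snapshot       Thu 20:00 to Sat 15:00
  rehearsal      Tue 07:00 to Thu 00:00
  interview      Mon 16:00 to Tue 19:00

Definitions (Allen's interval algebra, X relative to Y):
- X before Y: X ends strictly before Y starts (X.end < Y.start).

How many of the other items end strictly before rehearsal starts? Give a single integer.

Target rehearsal = [Tue 07:00, Thu 00:00].
backup [Wed 19:00, Wed 23:00] → during → no.
deploy [Sat 12:00, Sat 22:00] → after → no.
design_review [Thu 07:00, Sat 13:00] → after → no.
ingest [Thu 00:00, Thu 22:00] → met-by → no.
interview [Mon 16:00, Tue 19:00] → overlaps → no.
snapshot [Thu 20:00, Sat 15:00] → after → no.
standup [Mon 03:00, Thu 02:00] → contains → no.
Total: 0.

0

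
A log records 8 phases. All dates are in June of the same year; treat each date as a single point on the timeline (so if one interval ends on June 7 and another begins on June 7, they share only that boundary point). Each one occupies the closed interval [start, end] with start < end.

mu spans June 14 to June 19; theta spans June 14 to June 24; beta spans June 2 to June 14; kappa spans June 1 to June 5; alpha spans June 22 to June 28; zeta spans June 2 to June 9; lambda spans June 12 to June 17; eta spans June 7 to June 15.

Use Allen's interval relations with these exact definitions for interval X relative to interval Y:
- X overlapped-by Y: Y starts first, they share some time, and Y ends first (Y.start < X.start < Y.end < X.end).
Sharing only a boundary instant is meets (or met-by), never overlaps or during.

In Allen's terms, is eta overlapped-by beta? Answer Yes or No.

Yes

eta = [June 7, June 15], beta = [June 2, June 14].
Actual relation of eta to beta: overlapped-by.
Asked whether 'overlapped-by' holds → Yes.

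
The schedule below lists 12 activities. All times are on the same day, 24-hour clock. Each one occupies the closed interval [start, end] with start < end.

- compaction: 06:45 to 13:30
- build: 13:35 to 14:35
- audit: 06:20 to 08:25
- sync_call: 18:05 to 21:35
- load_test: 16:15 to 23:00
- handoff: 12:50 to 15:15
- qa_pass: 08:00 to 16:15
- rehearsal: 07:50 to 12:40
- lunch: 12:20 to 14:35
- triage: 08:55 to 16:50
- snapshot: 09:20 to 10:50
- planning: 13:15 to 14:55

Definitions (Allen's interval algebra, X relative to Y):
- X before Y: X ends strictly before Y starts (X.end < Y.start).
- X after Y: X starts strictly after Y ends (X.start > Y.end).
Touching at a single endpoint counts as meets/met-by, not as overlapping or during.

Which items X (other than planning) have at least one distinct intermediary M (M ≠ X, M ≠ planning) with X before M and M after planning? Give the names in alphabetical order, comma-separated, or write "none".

Target planning = [13:15, 14:55].
Intermediaries M with M after planning: load_test, sync_call.
Via load_test — items with X before load_test: audit, build, compaction, handoff, lunch, rehearsal, snapshot.
Via sync_call — items with X before sync_call: audit, build, compaction, handoff, lunch, qa_pass, rehearsal, snapshot, triage.
Union: audit, build, compaction, handoff, lunch, qa_pass, rehearsal, snapshot, triage.

audit, build, compaction, handoff, lunch, qa_pass, rehearsal, snapshot, triage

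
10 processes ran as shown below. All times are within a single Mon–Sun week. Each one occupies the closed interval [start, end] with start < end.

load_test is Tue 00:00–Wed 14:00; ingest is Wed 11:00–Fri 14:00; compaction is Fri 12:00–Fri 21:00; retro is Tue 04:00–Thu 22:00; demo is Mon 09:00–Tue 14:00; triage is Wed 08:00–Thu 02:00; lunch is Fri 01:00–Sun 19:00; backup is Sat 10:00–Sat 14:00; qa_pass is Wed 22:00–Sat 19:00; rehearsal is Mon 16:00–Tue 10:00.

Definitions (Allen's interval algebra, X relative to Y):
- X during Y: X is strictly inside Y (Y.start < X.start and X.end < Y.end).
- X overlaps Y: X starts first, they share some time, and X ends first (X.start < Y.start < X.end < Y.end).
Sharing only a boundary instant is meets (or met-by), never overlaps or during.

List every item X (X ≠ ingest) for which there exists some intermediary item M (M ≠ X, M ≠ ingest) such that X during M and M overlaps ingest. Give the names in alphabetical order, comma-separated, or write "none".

Target ingest = [Wed 11:00, Fri 14:00].
Intermediaries M with M overlaps ingest: load_test, retro, triage.
Via load_test — items with X during load_test: none.
Via retro — items with X during retro: triage.
Via triage — items with X during triage: none.
Union: triage.

triage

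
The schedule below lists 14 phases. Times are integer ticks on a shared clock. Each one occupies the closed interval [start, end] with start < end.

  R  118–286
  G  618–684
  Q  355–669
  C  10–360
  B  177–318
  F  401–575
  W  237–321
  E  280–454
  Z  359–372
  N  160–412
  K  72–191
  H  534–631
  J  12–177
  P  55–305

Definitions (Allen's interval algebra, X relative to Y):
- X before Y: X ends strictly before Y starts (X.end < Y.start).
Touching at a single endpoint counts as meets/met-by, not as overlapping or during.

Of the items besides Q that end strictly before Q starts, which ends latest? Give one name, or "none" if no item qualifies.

Target Q = [355, 669].
B [177, 318] → before → candidate.
C [10, 360] → overlaps → excluded.
E [280, 454] → overlaps → excluded.
F [401, 575] → during → excluded.
G [618, 684] → overlapped-by → excluded.
H [534, 631] → during → excluded.
J [12, 177] → before → candidate.
K [72, 191] → before → candidate.
N [160, 412] → overlaps → excluded.
P [55, 305] → before → candidate.
R [118, 286] → before → candidate.
W [237, 321] → before → candidate.
Z [359, 372] → during → excluded.
Among candidates, latest end is 321 → W.

W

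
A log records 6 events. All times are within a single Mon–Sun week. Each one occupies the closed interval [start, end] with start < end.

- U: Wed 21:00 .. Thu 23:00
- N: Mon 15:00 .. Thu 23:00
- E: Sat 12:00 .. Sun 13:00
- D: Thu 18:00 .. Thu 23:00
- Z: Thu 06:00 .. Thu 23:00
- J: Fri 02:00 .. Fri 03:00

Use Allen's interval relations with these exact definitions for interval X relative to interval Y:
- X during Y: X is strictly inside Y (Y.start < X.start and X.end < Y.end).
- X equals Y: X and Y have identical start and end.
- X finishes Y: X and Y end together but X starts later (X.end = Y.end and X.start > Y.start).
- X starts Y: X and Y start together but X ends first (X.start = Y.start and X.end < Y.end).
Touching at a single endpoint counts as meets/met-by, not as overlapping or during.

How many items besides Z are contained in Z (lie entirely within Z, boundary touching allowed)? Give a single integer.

1

Target Z = [Thu 06:00, Thu 23:00].
D [Thu 18:00, Thu 23:00] → finishes → counts.
E [Sat 12:00, Sun 13:00] → after → no.
J [Fri 02:00, Fri 03:00] → after → no.
N [Mon 15:00, Thu 23:00] → finished-by → no.
U [Wed 21:00, Thu 23:00] → finished-by → no.
Total: 1.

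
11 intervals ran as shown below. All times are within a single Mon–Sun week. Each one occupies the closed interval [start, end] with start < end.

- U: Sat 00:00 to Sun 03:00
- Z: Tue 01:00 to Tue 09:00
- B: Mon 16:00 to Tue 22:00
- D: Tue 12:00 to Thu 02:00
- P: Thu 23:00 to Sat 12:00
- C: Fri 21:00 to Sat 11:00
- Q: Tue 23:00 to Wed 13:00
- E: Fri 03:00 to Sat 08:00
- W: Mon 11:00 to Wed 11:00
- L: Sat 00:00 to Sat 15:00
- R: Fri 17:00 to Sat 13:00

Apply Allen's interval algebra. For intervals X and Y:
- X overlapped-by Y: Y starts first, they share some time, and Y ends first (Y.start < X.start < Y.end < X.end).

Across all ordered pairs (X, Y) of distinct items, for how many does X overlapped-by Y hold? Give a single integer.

Checking all 110 ordered pairs for relation 'overlapped-by'; matching pairs in alphabetical order:
(C, E): C overlapped-by E ✓
(D, B): D overlapped-by B ✓
(D, W): D overlapped-by W ✓
(L, C): L overlapped-by C ✓
(L, E): L overlapped-by E ✓
(L, P): L overlapped-by P ✓
(L, R): L overlapped-by R ✓
(Q, W): Q overlapped-by W ✓
(R, E): R overlapped-by E ✓
(R, P): R overlapped-by P ✓
(U, C): U overlapped-by C ✓
(U, E): U overlapped-by E ✓
(U, P): U overlapped-by P ✓
(U, R): U overlapped-by R ✓
Count: 14.

14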